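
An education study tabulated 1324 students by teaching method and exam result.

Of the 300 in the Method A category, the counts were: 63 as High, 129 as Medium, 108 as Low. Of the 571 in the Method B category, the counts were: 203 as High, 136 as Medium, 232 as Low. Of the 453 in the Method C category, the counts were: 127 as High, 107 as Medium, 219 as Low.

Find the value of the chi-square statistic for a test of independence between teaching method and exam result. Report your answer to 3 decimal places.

52.442

Row totals: 300, 571, 453. Column totals: 393, 372, 559. Grand total N = 1324.
Expected counts (row total × column total / N):
  Method A, High: 300×393/1324 = 89.04834
  Method A, Medium: 300×372/1324 = 84.29003
  Method A, Low: 300×559/1324 = 126.66163
  Method B, High: 571×393/1324 = 169.48867
  Method B, Medium: 571×372/1324 = 160.43202
  Method B, Low: 571×559/1324 = 241.07931
  Method C, High: 453×393/1324 = 134.46299
  Method C, Medium: 453×372/1324 = 127.27795
  Method C, Low: 453×559/1324 = 191.25906
Contributions (O − E)²/E:
  (63 − 89.04834)²/89.04834 = 7.6196
  (129 − 84.29003)²/84.29003 = 23.7155
  (108 − 126.66163)²/126.66163 = 2.7495
  (203 − 169.48867)²/169.48867 = 6.6259
  (136 − 160.43202)²/160.43202 = 3.7207
  (232 − 241.07931)²/241.07931 = 0.3419
  (127 − 134.46299)²/134.46299 = 0.4142
  (107 − 127.27795)²/127.27795 = 3.2307
  (219 − 191.25906)²/191.25906 = 4.0237
χ² = 7.6196 + 23.7155 + 2.7495 + 6.6259 + 3.7207 + 0.3419 + 0.4142 + 3.2307 + 4.0237 = 52.442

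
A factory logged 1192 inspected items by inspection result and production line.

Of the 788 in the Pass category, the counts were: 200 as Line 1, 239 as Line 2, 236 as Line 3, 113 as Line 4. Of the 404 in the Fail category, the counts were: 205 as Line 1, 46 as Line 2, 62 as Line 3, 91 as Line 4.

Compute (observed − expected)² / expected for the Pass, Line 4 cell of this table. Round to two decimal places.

3.54

Row total (Pass) = 788; column total (Line 4) = 204; N = 1192.
Expected count E = 788 × 204 / 1192 = 134.859.
Contribution = (O − E)²/E = (113 − 134.859)² / 134.859 = 3.54.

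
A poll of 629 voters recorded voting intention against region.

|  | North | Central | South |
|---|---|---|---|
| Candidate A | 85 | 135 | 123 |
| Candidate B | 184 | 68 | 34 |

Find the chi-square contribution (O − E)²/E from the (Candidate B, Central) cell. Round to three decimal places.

6.398

Row total (Candidate B) = 286; column total (Central) = 203; N = 629.
Expected count E = 286 × 203 / 629 = 92.3021.
Contribution = (O − E)²/E = (68 − 92.3021)² / 92.3021 = 6.398.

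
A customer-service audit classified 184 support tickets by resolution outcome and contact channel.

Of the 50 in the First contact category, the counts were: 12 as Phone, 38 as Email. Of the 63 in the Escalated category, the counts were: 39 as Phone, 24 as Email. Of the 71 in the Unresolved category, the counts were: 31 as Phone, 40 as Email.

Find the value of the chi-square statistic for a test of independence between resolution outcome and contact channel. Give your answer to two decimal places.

Row totals: 50, 63, 71. Column totals: 82, 102. Grand total N = 184.
Expected counts (row total × column total / N):
  First contact, Phone: 50×82/184 = 22.283
  First contact, Email: 50×102/184 = 27.717
  Escalated, Phone: 63×82/184 = 28.076
  Escalated, Email: 63×102/184 = 34.924
  Unresolved, Phone: 71×82/184 = 31.641
  Unresolved, Email: 71×102/184 = 39.359
Contributions (O − E)²/E:
  (12 − 22.283)²/22.283 = 4.7453
  (38 − 27.717)²/27.717 = 3.8150
  (39 − 28.076)²/28.076 = 4.2504
  (24 − 34.924)²/34.924 = 3.4170
  (31 − 31.641)²/31.641 = 0.0130
  (40 − 39.359)²/39.359 = 0.0104
χ² = 4.7453 + 3.8150 + 4.2504 + 3.4170 + 0.0130 + 0.0104 = 16.25

16.25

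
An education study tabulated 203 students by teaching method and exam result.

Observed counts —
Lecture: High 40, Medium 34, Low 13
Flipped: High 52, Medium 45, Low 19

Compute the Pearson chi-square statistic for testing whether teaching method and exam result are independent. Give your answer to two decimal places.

Row totals: 87, 116. Column totals: 92, 79, 32. Grand total N = 203.
Expected counts (row total × column total / N):
  Lecture, High: 87×92/203 = 39.429
  Lecture, Medium: 87×79/203 = 33.857
  Lecture, Low: 87×32/203 = 13.714
  Flipped, High: 116×92/203 = 52.571
  Flipped, Medium: 116×79/203 = 45.143
  Flipped, Low: 116×32/203 = 18.286
Contributions (O − E)²/E:
  (40 − 39.429)²/39.429 = 0.0083
  (34 − 33.857)²/33.857 = 0.0006
  (13 − 13.714)²/13.714 = 0.0372
  (52 − 52.571)²/52.571 = 0.0062
  (45 − 45.143)²/45.143 = 0.0005
  (19 − 18.286)²/18.286 = 0.0279
χ² = 0.0083 + 0.0006 + 0.0372 + 0.0062 + 0.0005 + 0.0279 = 0.08

0.08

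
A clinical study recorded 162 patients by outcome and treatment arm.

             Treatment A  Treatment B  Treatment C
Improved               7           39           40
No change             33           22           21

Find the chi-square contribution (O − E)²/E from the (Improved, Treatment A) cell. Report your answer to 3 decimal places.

9.542

Row total (Improved) = 86; column total (Treatment A) = 40; N = 162.
Expected count E = 86 × 40 / 162 = 21.23457.
Contribution = (O − E)²/E = (7 − 21.23457)² / 21.23457 = 9.542.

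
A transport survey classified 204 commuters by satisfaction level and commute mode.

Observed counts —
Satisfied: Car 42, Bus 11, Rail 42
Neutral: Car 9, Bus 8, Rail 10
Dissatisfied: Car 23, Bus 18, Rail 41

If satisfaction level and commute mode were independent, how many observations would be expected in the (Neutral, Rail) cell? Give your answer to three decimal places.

12.309

Row total (Neutral) = 27; column total (Rail) = 93; grand total N = 204.
Expected count = (row total × column total) / N = 27 × 93 / 204 = 12.309.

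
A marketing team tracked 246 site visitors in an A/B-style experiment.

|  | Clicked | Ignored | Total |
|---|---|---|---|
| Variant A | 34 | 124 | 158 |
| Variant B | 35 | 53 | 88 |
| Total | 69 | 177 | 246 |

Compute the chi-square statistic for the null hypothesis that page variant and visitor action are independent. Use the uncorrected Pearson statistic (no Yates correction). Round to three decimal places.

9.332

Grand total N = 246.
Expected counts (row total × column total / N):
  Variant A, Clicked: 158×69/246 = 44.3171
  Variant A, Ignored: 158×177/246 = 113.6829
  Variant B, Clicked: 88×69/246 = 24.6829
  Variant B, Ignored: 88×177/246 = 63.3171
Contributions (O − E)²/E:
  (34 − 44.3171)²/44.3171 = 2.4018
  (124 − 113.6829)²/113.6829 = 0.9363
  (35 − 24.6829)²/24.6829 = 4.3124
  (53 − 63.3171)²/63.3171 = 1.6811
χ² = 2.4018 + 0.9363 + 4.3124 + 1.6811 = 9.332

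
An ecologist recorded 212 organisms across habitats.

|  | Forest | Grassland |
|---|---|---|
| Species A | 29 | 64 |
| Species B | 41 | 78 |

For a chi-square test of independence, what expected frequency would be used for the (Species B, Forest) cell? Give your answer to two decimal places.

Row total (Species B) = 119; column total (Forest) = 70; grand total N = 212.
Expected count = (row total × column total) / N = 119 × 70 / 212 = 39.29.

39.29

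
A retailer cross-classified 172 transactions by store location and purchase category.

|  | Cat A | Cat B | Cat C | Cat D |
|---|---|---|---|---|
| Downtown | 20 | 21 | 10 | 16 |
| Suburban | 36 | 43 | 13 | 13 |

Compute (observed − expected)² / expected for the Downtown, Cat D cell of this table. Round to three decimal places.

Row total (Downtown) = 67; column total (Cat D) = 29; N = 172.
Expected count E = 67 × 29 / 172 = 11.2965.
Contribution = (O − E)²/E = (16 − 11.2965)² / 11.2965 = 1.958.

1.958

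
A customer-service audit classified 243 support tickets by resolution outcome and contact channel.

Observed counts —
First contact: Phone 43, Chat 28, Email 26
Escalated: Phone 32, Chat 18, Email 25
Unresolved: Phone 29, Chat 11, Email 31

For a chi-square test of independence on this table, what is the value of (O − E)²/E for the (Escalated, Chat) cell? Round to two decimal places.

Row total (Escalated) = 75; column total (Chat) = 57; N = 243.
Expected count E = 75 × 57 / 243 = 17.593.
Contribution = (O − E)²/E = (18 − 17.593)² / 17.593 = 0.01.

0.01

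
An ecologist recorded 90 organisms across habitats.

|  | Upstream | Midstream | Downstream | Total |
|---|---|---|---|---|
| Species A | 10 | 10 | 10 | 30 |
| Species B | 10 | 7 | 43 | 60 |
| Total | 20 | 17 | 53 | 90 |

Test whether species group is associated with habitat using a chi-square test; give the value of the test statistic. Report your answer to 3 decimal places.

12.461

Grand total N = 90.
Expected counts (row total × column total / N):
  Species A, Upstream: 30×20/90 = 6.6667
  Species A, Midstream: 30×17/90 = 5.6667
  Species A, Downstream: 30×53/90 = 17.6667
  Species B, Upstream: 60×20/90 = 13.3333
  Species B, Midstream: 60×17/90 = 11.3333
  Species B, Downstream: 60×53/90 = 35.3333
Contributions (O − E)²/E:
  (10 − 6.6667)²/6.6667 = 1.6666
  (10 − 5.6667)²/5.6667 = 3.3137
  (10 − 17.6667)²/17.6667 = 3.3271
  (10 − 13.3333)²/13.3333 = 0.8333
  (7 − 11.3333)²/11.3333 = 1.6568
  (43 − 35.3333)²/35.3333 = 1.6635
χ² = 1.6666 + 3.3137 + 3.3271 + 0.8333 + 1.6568 + 1.6635 = 12.461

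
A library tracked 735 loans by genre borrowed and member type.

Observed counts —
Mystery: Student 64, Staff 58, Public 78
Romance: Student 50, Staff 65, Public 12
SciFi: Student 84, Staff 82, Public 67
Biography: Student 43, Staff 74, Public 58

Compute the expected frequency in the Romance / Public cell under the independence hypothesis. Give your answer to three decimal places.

37.150

Row total (Romance) = 127; column total (Public) = 215; grand total N = 735.
Expected count = (row total × column total) / N = 127 × 215 / 735 = 37.150.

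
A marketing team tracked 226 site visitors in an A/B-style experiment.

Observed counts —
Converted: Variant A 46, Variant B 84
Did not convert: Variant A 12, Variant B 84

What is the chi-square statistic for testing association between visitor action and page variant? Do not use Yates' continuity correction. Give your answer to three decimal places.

15.159

Row totals: 130, 96. Column totals: 58, 168. Grand total N = 226.
Expected counts (row total × column total / N):
  Converted, Variant A: 130×58/226 = 33.3628
  Converted, Variant B: 130×168/226 = 96.6372
  Did not convert, Variant A: 96×58/226 = 24.6372
  Did not convert, Variant B: 96×168/226 = 71.3628
Contributions (O − E)²/E:
  (46 − 33.3628)²/33.3628 = 4.7867
  (84 − 96.6372)²/96.6372 = 1.6526
  (12 − 24.6372)²/24.6372 = 6.4820
  (84 − 71.3628)²/71.3628 = 2.2378
χ² = 4.7867 + 1.6526 + 6.4820 + 2.2378 = 15.159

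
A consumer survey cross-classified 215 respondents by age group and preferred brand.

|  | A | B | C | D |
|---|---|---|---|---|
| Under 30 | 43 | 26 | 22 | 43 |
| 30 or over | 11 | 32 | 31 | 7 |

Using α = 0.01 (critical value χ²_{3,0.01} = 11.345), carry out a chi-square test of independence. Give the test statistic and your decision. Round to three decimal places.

36.164; reject H₀

Row totals: 134, 81. Column totals: 54, 58, 53, 50. Grand total N = 215.
Expected counts (row total × column total / N):
  Under 30, A: 134×54/215 = 33.6558
  Under 30, B: 134×58/215 = 36.1488
  Under 30, C: 134×53/215 = 33.0326
  Under 30, D: 134×50/215 = 31.1628
  30 or over, A: 81×54/215 = 20.3442
  30 or over, B: 81×58/215 = 21.8512
  30 or over, C: 81×53/215 = 19.9674
  30 or over, D: 81×50/215 = 18.8372
Contributions (O − E)²/E:
  (43 − 33.6558)²/33.6558 = 2.5943
  (26 − 36.1488)²/36.1488 = 2.8493
  (22 − 33.0326)²/33.0326 = 3.6848
  (43 − 31.1628)²/31.1628 = 4.4964
  (11 − 20.3442)²/20.3442 = 4.2918
  (32 − 21.8512)²/21.8512 = 4.7136
  (31 − 19.9674)²/19.9674 = 6.0958
  (7 − 18.8372)²/18.8372 = 7.4384
χ² = 2.5943 + 2.8493 + 3.6848 + 4.4964 + 4.2918 + 4.7136 + 6.0958 + 7.4384 = 36.164
df = (2−1)(4−1) = 3. Since 36.164 > 11.345, reject the null hypothesis of independence at α = 0.01.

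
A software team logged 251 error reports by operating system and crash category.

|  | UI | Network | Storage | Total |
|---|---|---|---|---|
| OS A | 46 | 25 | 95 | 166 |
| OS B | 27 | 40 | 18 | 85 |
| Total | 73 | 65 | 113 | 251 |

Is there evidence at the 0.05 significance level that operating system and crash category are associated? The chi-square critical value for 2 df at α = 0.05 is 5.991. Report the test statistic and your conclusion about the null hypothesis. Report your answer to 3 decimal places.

Grand total N = 251.
Expected counts (row total × column total / N):
  OS A, UI: 166×73/251 = 48.2789
  OS A, Network: 166×65/251 = 42.9880
  OS A, Storage: 166×113/251 = 74.7331
  OS B, UI: 85×73/251 = 24.7211
  OS B, Network: 85×65/251 = 22.0120
  OS B, Storage: 85×113/251 = 38.2669
Contributions (O − E)²/E:
  (46 − 48.2789)²/48.2789 = 0.1076
  (25 − 42.9880)²/42.9880 = 7.5269
  (95 − 74.7331)²/74.7331 = 5.4962
  (27 − 24.7211)²/24.7211 = 0.2101
  (40 − 22.0120)²/22.0120 = 14.6996
  (18 − 38.2669)²/38.2669 = 10.7337
χ² = 0.1076 + 7.5269 + 5.4962 + 0.2101 + 14.6996 + 10.7337 = 38.774
df = (2−1)(3−1) = 2. Since 38.774 > 5.991, reject the null hypothesis of independence at α = 0.05.

38.774; reject H₀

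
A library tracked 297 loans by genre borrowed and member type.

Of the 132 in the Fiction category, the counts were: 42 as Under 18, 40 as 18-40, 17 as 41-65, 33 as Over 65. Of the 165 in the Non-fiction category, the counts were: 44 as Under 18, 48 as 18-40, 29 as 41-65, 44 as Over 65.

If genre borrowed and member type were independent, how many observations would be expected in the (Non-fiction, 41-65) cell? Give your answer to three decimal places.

Row total (Non-fiction) = 165; column total (41-65) = 46; grand total N = 297.
Expected count = (row total × column total) / N = 165 × 46 / 297 = 25.556.

25.556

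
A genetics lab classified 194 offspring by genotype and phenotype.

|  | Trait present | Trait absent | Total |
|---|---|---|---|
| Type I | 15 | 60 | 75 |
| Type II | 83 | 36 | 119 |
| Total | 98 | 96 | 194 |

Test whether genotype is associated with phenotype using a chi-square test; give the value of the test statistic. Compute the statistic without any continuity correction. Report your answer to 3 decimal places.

45.547

Grand total N = 194.
Expected counts (row total × column total / N):
  Type I, Trait present: 75×98/194 = 37.8866
  Type I, Trait absent: 75×96/194 = 37.1134
  Type II, Trait present: 119×98/194 = 60.1134
  Type II, Trait absent: 119×96/194 = 58.8866
Contributions (O − E)²/E:
  (15 − 37.8866)²/37.8866 = 13.8254
  (60 − 37.1134)²/37.1134 = 14.1134
  (83 − 60.1134)²/60.1134 = 8.7135
  (36 − 58.8866)²/58.8866 = 8.8950
χ² = 13.8254 + 14.1134 + 8.7135 + 8.8950 = 45.547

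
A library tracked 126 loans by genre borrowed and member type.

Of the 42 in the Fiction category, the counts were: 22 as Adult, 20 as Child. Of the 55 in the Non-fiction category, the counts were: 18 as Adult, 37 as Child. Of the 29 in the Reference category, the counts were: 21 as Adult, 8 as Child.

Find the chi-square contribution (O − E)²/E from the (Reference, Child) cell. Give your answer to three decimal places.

Row total (Reference) = 29; column total (Child) = 65; N = 126.
Expected count E = 29 × 65 / 126 = 14.9603.
Contribution = (O − E)²/E = (8 − 14.9603)² / 14.9603 = 3.238.

3.238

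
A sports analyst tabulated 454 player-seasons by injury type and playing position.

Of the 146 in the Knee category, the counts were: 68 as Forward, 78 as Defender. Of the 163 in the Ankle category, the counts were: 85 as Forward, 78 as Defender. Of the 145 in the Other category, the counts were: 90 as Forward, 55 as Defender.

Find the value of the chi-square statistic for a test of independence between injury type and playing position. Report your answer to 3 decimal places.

Row totals: 146, 163, 145. Column totals: 243, 211. Grand total N = 454.
Expected counts (row total × column total / N):
  Knee, Forward: 146×243/454 = 78.1454
  Knee, Defender: 146×211/454 = 67.8546
  Ankle, Forward: 163×243/454 = 87.2445
  Ankle, Defender: 163×211/454 = 75.7555
  Other, Forward: 145×243/454 = 77.6101
  Other, Defender: 145×211/454 = 67.3899
Contributions (O − E)²/E:
  (68 − 78.1454)²/78.1454 = 1.3171
  (78 − 67.8546)²/67.8546 = 1.5169
  (85 − 87.2445)²/87.2445 = 0.0577
  (78 − 75.7555)²/75.7555 = 0.0665
  (90 − 77.6101)²/77.6101 = 1.9780
  (55 − 67.3899)²/67.3899 = 2.2779
χ² = 1.3171 + 1.5169 + 0.0577 + 0.0665 + 1.9780 + 2.2779 = 7.214

7.214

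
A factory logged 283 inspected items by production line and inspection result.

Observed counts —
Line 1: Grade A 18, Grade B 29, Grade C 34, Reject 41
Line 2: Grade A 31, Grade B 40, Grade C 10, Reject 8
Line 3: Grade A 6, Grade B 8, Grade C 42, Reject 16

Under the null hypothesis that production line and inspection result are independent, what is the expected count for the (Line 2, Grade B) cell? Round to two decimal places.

Row total (Line 2) = 89; column total (Grade B) = 77; grand total N = 283.
Expected count = (row total × column total) / N = 89 × 77 / 283 = 24.22.

24.22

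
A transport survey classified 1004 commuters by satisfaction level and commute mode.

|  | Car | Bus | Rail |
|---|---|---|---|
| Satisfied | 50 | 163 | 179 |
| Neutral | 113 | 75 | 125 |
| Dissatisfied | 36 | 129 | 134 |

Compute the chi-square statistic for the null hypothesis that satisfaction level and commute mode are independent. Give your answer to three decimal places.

82.154

Row totals: 392, 313, 299. Column totals: 199, 367, 438. Grand total N = 1004.
Expected counts (row total × column total / N):
  Satisfied, Car: 392×199/1004 = 77.6972
  Satisfied, Bus: 392×367/1004 = 143.2908
  Satisfied, Rail: 392×438/1004 = 171.0120
  Neutral, Car: 313×199/1004 = 62.0388
  Neutral, Bus: 313×367/1004 = 114.4133
  Neutral, Rail: 313×438/1004 = 136.5478
  Dissatisfied, Car: 299×199/1004 = 59.2639
  Dissatisfied, Bus: 299×367/1004 = 109.2958
  Dissatisfied, Rail: 299×438/1004 = 130.4402
Contributions (O − E)²/E:
  (50 − 77.6972)²/77.6972 = 9.8734
  (163 − 143.2908)²/143.2908 = 2.7109
  (179 − 171.0120)²/171.0120 = 0.3731
  (113 − 62.0388)²/62.0388 = 41.8616
  (75 − 114.4133)²/114.4133 = 13.5772
  (125 − 136.5478)²/136.5478 = 0.9766
  (36 − 59.2639)²/59.2639 = 9.1322
  (129 − 109.2958)²/109.2958 = 3.5523
  (134 − 130.4402)²/130.4402 = 0.0971
χ² = 9.8734 + 2.7109 + 0.3731 + 41.8616 + 13.5772 + 0.9766 + 9.1322 + 3.5523 + 0.0971 = 82.154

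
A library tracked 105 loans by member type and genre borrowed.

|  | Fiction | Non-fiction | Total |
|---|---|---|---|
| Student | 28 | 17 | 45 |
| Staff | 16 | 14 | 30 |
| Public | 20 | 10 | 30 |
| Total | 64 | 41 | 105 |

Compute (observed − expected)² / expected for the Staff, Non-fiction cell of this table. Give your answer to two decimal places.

Row total (Staff) = 30; column total (Non-fiction) = 41; N = 105.
Expected count E = 30 × 41 / 105 = 11.714.
Contribution = (O − E)²/E = (14 − 11.714)² / 11.714 = 0.45.

0.45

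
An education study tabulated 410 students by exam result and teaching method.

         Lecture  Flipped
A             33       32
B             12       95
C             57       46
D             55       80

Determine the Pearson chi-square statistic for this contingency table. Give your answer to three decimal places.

50.493

Row totals: 65, 107, 103, 135. Column totals: 157, 253. Grand total N = 410.
Expected counts (row total × column total / N):
  A, Lecture: 65×157/410 = 24.8902
  A, Flipped: 65×253/410 = 40.1098
  B, Lecture: 107×157/410 = 40.9732
  B, Flipped: 107×253/410 = 66.0268
  C, Lecture: 103×157/410 = 39.4415
  C, Flipped: 103×253/410 = 63.5585
  D, Lecture: 135×157/410 = 51.6951
  D, Flipped: 135×253/410 = 83.3049
Contributions (O − E)²/E:
  (33 − 24.8902)²/24.8902 = 2.6424
  (32 − 40.1098)²/40.1098 = 1.6397
  (12 − 40.9732)²/40.9732 = 20.4877
  (95 − 66.0268)²/66.0268 = 12.7137
  (57 − 39.4415)²/39.4415 = 7.8167
  (46 − 63.5585)²/63.5585 = 4.8507
  (55 − 51.6951)²/51.6951 = 0.2113
  (80 − 83.3049)²/83.3049 = 0.1311
χ² = 2.6424 + 1.6397 + 20.4877 + 12.7137 + 7.8167 + 4.8507 + 0.2113 + 0.1311 = 50.493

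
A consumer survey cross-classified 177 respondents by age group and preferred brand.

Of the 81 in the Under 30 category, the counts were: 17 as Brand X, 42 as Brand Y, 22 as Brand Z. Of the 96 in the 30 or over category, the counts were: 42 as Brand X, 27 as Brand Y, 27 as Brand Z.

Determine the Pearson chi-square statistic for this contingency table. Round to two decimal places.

13.19

Row totals: 81, 96. Column totals: 59, 69, 49. Grand total N = 177.
Expected counts (row total × column total / N):
  Under 30, Brand X: 81×59/177 = 27.000
  Under 30, Brand Y: 81×69/177 = 31.576
  Under 30, Brand Z: 81×49/177 = 22.424
  30 or over, Brand X: 96×59/177 = 32.000
  30 or over, Brand Y: 96×69/177 = 37.424
  30 or over, Brand Z: 96×49/177 = 26.576
Contributions (O − E)²/E:
  (17 − 27.000)²/27.000 = 3.7037
  (42 − 31.576)²/31.576 = 3.4412
  (22 − 22.424)²/22.424 = 0.0080
  (42 − 32.000)²/32.000 = 3.1250
  (27 − 37.424)²/37.424 = 2.9035
  (27 − 26.576)²/26.576 = 0.0068
χ² = 3.7037 + 3.4412 + 0.0080 + 3.1250 + 2.9035 + 0.0068 = 13.19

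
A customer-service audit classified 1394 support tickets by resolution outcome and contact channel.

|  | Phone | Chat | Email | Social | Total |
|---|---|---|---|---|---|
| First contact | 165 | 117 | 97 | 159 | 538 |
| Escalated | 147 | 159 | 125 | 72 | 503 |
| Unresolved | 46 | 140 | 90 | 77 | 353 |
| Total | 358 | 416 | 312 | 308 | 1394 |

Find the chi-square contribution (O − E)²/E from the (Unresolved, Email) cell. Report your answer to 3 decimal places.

1.530

Row total (Unresolved) = 353; column total (Email) = 312; N = 1394.
Expected count E = 353 × 312 / 1394 = 79.00717.
Contribution = (O − E)²/E = (90 − 79.00717)² / 79.00717 = 1.530.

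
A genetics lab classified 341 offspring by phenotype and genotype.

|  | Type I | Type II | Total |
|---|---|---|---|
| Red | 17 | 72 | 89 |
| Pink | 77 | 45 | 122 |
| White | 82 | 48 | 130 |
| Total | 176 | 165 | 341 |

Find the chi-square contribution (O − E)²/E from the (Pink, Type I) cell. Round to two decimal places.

3.13

Row total (Pink) = 122; column total (Type I) = 176; N = 341.
Expected count E = 122 × 176 / 341 = 62.968.
Contribution = (O − E)²/E = (77 − 62.968)² / 62.968 = 3.13.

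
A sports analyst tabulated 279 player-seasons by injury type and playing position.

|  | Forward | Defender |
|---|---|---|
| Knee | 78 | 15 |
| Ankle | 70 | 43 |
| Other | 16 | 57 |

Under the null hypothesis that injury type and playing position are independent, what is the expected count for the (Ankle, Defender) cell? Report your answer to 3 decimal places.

Row total (Ankle) = 113; column total (Defender) = 115; grand total N = 279.
Expected count = (row total × column total) / N = 113 × 115 / 279 = 46.577.

46.577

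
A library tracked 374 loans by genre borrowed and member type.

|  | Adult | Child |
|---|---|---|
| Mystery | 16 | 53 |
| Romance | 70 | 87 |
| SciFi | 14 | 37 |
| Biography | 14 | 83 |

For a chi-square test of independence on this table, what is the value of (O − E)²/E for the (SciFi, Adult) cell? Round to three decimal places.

0.154

Row total (SciFi) = 51; column total (Adult) = 114; N = 374.
Expected count E = 51 × 114 / 374 = 15.5455.
Contribution = (O − E)²/E = (14 − 15.5455)² / 15.5455 = 0.154.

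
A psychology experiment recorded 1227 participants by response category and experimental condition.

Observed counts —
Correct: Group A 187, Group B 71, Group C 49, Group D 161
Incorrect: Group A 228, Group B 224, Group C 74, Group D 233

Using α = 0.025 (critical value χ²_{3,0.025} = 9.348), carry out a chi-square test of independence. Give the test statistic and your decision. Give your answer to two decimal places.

34.57; reject H₀

Row totals: 468, 759. Column totals: 415, 295, 123, 394. Grand total N = 1227.
Expected counts (row total × column total / N):
  Correct, Group A: 468×415/1227 = 158.289
  Correct, Group B: 468×295/1227 = 112.518
  Correct, Group C: 468×123/1227 = 46.914
  Correct, Group D: 468×394/1227 = 150.279
  Incorrect, Group A: 759×415/1227 = 256.711
  Incorrect, Group B: 759×295/1227 = 182.482
  Incorrect, Group C: 759×123/1227 = 76.086
  Incorrect, Group D: 759×394/1227 = 243.721
Contributions (O − E)²/E:
  (187 − 158.289)²/158.289 = 5.2077
  (71 − 112.518)²/112.518 = 15.3197
  (49 − 46.914)²/46.914 = 0.0928
  (161 − 150.279)²/150.279 = 0.7648
  (228 − 256.711)²/256.711 = 3.2111
  (224 − 182.482)²/182.482 = 9.4461
  (74 − 76.086)²/76.086 = 0.0572
  (233 − 243.721)²/243.721 = 0.4716
χ² = 5.2077 + 15.3197 + 0.0928 + 0.7648 + 3.2111 + 9.4461 + 0.0572 + 0.4716 = 34.57
df = (2−1)(4−1) = 3. Since 34.57 > 9.348, reject the null hypothesis of independence at α = 0.025.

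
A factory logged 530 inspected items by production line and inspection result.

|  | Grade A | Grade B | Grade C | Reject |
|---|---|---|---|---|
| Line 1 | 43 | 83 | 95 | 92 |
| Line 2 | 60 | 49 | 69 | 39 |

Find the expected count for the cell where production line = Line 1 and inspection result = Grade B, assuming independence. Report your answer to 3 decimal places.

77.955

Row total (Line 1) = 313; column total (Grade B) = 132; grand total N = 530.
Expected count = (row total × column total) / N = 313 × 132 / 530 = 77.955.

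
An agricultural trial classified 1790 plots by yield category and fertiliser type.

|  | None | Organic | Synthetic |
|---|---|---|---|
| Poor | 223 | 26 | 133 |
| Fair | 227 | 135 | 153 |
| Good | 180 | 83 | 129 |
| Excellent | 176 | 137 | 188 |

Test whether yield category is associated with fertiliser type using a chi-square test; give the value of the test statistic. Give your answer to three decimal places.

Row totals: 382, 515, 392, 501. Column totals: 806, 381, 603. Grand total N = 1790.
Expected counts (row total × column total / N):
  Poor, None: 382×806/1790 = 172.0067
  Poor, Organic: 382×381/1790 = 81.3084
  Poor, Synthetic: 382×603/1790 = 128.6849
  Fair, None: 515×806/1790 = 231.8939
  Fair, Organic: 515×381/1790 = 109.6173
  Fair, Synthetic: 515×603/1790 = 173.4888
  Good, None: 392×806/1790 = 176.5095
  Good, Organic: 392×381/1790 = 83.4369
  Good, Synthetic: 392×603/1790 = 132.0536
  Excellent, None: 501×806/1790 = 225.5899
  Excellent, Organic: 501×381/1790 = 106.6374
  Excellent, Synthetic: 501×603/1790 = 168.7726
Contributions (O − E)²/E:
  (223 − 172.0067)²/172.0067 = 15.1175
  (26 − 81.3084)²/81.3084 = 37.6224
  (133 − 128.6849)²/128.6849 = 0.1447
  (227 − 231.8939)²/231.8939 = 0.1033
  (135 − 109.6173)²/109.6173 = 5.8776
  (153 − 173.4888)²/173.4888 = 2.4197
  (180 − 176.5095)²/176.5095 = 0.0690
  (83 − 83.4369)²/83.4369 = 0.0023
  (129 − 132.0536)²/132.0536 = 0.0706
  (176 − 225.5899)²/225.5899 = 10.9010
  (137 − 106.6374)²/106.6374 = 8.6451
  (188 − 168.7726)²/168.7726 = 2.1905
χ² = 15.1175 + 37.6224 + 0.1447 + 0.1033 + 5.8776 + 2.4197 + 0.0690 + 0.0023 + 0.0706 + 10.9010 + 8.6451 + 2.1905 = 83.164

83.164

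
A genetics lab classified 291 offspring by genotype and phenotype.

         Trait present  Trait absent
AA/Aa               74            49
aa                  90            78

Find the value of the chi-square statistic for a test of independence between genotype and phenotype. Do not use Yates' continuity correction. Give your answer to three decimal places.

Row totals: 123, 168. Column totals: 164, 127. Grand total N = 291.
Expected counts (row total × column total / N):
  AA/Aa, Trait present: 123×164/291 = 69.3196
  AA/Aa, Trait absent: 123×127/291 = 53.6804
  aa, Trait present: 168×164/291 = 94.6804
  aa, Trait absent: 168×127/291 = 73.3196
Contributions (O − E)²/E:
  (74 − 69.3196)²/69.3196 = 0.3160
  (49 − 53.6804)²/53.6804 = 0.4081
  (90 − 94.6804)²/94.6804 = 0.2314
  (78 − 73.3196)²/73.3196 = 0.2988
χ² = 0.3160 + 0.4081 + 0.2314 + 0.2988 = 1.254

1.254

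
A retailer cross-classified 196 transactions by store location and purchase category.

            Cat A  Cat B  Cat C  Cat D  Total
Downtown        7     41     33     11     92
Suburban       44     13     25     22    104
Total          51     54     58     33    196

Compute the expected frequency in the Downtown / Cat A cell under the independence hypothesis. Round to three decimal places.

Row total (Downtown) = 92; column total (Cat A) = 51; grand total N = 196.
Expected count = (row total × column total) / N = 92 × 51 / 196 = 23.939.

23.939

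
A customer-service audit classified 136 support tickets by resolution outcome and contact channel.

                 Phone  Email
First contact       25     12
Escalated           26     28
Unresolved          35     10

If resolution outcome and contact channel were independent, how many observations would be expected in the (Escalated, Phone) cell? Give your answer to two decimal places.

34.15

Row total (Escalated) = 54; column total (Phone) = 86; grand total N = 136.
Expected count = (row total × column total) / N = 54 × 86 / 136 = 34.15.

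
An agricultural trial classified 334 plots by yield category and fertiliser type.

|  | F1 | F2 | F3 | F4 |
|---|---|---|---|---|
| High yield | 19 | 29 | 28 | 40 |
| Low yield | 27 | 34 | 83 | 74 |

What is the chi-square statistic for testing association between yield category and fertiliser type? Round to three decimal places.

8.857

Row totals: 116, 218. Column totals: 46, 63, 111, 114. Grand total N = 334.
Expected counts (row total × column total / N):
  High yield, F1: 116×46/334 = 15.9760
  High yield, F2: 116×63/334 = 21.8802
  High yield, F3: 116×111/334 = 38.5509
  High yield, F4: 116×114/334 = 39.5928
  Low yield, F1: 218×46/334 = 30.0240
  Low yield, F2: 218×63/334 = 41.1198
  Low yield, F3: 218×111/334 = 72.4491
  Low yield, F4: 218×114/334 = 74.4072
Contributions (O − E)²/E:
  (19 − 15.9760)²/15.9760 = 0.5724
  (29 − 21.8802)²/21.8802 = 2.3168
  (28 − 38.5509)²/38.5509 = 2.8876
  (40 − 39.5928)²/39.5928 = 0.0042
  (27 − 30.0240)²/30.0240 = 0.3046
  (34 − 41.1198)²/41.1198 = 1.2328
  (83 − 72.4491)²/72.4491 = 1.5365
  (74 − 74.4072)²/74.4072 = 0.0022
χ² = 0.5724 + 2.3168 + 2.8876 + 0.0042 + 0.3046 + 1.2328 + 1.5365 + 0.0022 = 8.857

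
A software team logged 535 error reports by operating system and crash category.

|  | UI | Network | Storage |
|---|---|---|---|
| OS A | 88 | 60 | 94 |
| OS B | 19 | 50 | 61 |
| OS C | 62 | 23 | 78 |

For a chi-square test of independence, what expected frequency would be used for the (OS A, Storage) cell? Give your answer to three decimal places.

Row total (OS A) = 242; column total (Storage) = 233; grand total N = 535.
Expected count = (row total × column total) / N = 242 × 233 / 535 = 105.394.

105.394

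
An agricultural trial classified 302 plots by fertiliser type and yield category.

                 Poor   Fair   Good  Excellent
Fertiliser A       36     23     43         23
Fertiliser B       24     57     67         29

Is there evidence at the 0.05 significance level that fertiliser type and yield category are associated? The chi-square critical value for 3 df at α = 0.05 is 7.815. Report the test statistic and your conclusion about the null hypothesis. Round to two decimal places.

14.25; reject H₀

Row totals: 125, 177. Column totals: 60, 80, 110, 52. Grand total N = 302.
Expected counts (row total × column total / N):
  Fertiliser A, Poor: 125×60/302 = 24.834
  Fertiliser A, Fair: 125×80/302 = 33.113
  Fertiliser A, Good: 125×110/302 = 45.530
  Fertiliser A, Excellent: 125×52/302 = 21.523
  Fertiliser B, Poor: 177×60/302 = 35.166
  Fertiliser B, Fair: 177×80/302 = 46.887
  Fertiliser B, Good: 177×110/302 = 64.470
  Fertiliser B, Excellent: 177×52/302 = 30.477
Contributions (O − E)²/E:
  (36 − 24.834)²/24.834 = 5.0205
  (23 − 33.113)²/33.113 = 3.0886
  (43 − 45.530)²/45.530 = 0.1406
  (23 − 21.523)²/21.523 = 0.1014
  (24 − 35.166)²/35.166 = 3.5455
  (57 − 46.887)²/46.887 = 2.1813
  (67 − 64.470)²/64.470 = 0.0993
  (29 − 30.477)²/30.477 = 0.0716
χ² = 5.0205 + 3.0886 + 0.1406 + 0.1014 + 3.5455 + 2.1813 + 0.0993 + 0.0716 = 14.25
df = (2−1)(4−1) = 3. Since 14.25 > 7.815, reject the null hypothesis of independence at α = 0.05.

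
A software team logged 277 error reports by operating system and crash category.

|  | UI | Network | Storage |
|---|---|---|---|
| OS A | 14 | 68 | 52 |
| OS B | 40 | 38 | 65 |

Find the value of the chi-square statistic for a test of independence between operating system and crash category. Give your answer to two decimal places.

Row totals: 134, 143. Column totals: 54, 106, 117. Grand total N = 277.
Expected counts (row total × column total / N):
  OS A, UI: 134×54/277 = 26.123
  OS A, Network: 134×106/277 = 51.278
  OS A, Storage: 134×117/277 = 56.599
  OS B, UI: 143×54/277 = 27.877
  OS B, Network: 143×106/277 = 54.722
  OS B, Storage: 143×117/277 = 60.401
Contributions (O − E)²/E:
  (14 − 26.123)²/26.123 = 5.6260
  (68 − 51.278)²/51.278 = 5.4531
  (52 − 56.599)²/56.599 = 0.3737
  (40 − 27.877)²/27.877 = 5.2720
  (38 − 54.722)²/54.722 = 5.1099
  (65 − 60.401)²/60.401 = 0.3502
χ² = 5.6260 + 5.4531 + 0.3737 + 5.2720 + 5.1099 + 0.3502 = 22.18

22.18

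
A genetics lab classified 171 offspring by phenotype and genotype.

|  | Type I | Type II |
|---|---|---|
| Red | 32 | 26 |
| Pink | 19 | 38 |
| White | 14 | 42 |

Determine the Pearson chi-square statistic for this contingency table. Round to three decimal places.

11.802

Row totals: 58, 57, 56. Column totals: 65, 106. Grand total N = 171.
Expected counts (row total × column total / N):
  Red, Type I: 58×65/171 = 22.0468
  Red, Type II: 58×106/171 = 35.9532
  Pink, Type I: 57×65/171 = 21.6667
  Pink, Type II: 57×106/171 = 35.3333
  White, Type I: 56×65/171 = 21.2865
  White, Type II: 56×106/171 = 34.7135
Contributions (O − E)²/E:
  (32 − 22.0468)²/22.0468 = 4.4934
  (26 − 35.9532)²/35.9532 = 2.7554
  (19 − 21.6667)²/21.6667 = 0.3282
  (38 − 35.3333)²/35.3333 = 0.2013
  (14 − 21.2865)²/21.2865 = 2.4942
  (42 − 34.7135)²/34.7135 = 1.5295
χ² = 4.4934 + 2.7554 + 0.3282 + 0.2013 + 2.4942 + 1.5295 = 11.802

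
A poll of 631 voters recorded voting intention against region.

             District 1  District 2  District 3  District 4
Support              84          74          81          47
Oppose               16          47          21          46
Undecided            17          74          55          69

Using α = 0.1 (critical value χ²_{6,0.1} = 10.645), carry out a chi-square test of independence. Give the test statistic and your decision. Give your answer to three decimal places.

61.406; reject H₀

Row totals: 286, 130, 215. Column totals: 117, 195, 157, 162. Grand total N = 631.
Expected counts (row total × column total / N):
  Support, District 1: 286×117/631 = 53.0301
  Support, District 2: 286×195/631 = 88.3835
  Support, District 3: 286×157/631 = 71.1601
  Support, District 4: 286×162/631 = 73.4263
  Oppose, District 1: 130×117/631 = 24.1046
  Oppose, District 2: 130×195/631 = 40.1743
  Oppose, District 3: 130×157/631 = 32.3455
  Oppose, District 4: 130×162/631 = 33.3756
  Undecided, District 1: 215×117/631 = 39.8653
  Undecided, District 2: 215×195/631 = 66.4422
  Undecided, District 3: 215×157/631 = 53.4945
  Undecided, District 4: 215×162/631 = 55.1981
Contributions (O − E)²/E:
  (84 − 53.0301)²/53.0301 = 18.0866
  (74 − 88.3835)²/88.3835 = 2.3408
  (81 − 71.1601)²/71.1601 = 1.3606
  (47 − 73.4263)²/73.4263 = 9.5109
  (16 − 24.1046)²/24.1046 = 2.7250
  (47 − 40.1743)²/40.1743 = 1.1597
  (21 − 32.3455)²/32.3455 = 3.9795
  (46 − 33.3756)²/33.3756 = 4.7752
  (17 − 39.8653)²/39.8653 = 13.1147
  (74 − 66.4422)²/66.4422 = 0.8597
  (55 − 53.4945)²/53.4945 = 0.0424
  (69 − 55.1981)²/55.1981 = 3.4511
χ² = 18.0866 + 2.3408 + 1.3606 + 9.5109 + 2.7250 + 1.1597 + 3.9795 + 4.7752 + 13.1147 + 0.8597 + 0.0424 + 3.4511 = 61.406
df = (3−1)(4−1) = 6. Since 61.406 > 10.645, reject the null hypothesis of independence at α = 0.1.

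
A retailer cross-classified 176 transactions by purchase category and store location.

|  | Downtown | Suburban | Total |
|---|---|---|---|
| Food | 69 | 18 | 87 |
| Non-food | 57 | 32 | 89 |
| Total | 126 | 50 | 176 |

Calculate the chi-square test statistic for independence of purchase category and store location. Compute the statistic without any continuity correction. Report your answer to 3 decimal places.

5.041

Grand total N = 176.
Expected counts (row total × column total / N):
  Food, Downtown: 87×126/176 = 62.2841
  Food, Suburban: 87×50/176 = 24.7159
  Non-food, Downtown: 89×126/176 = 63.7159
  Non-food, Suburban: 89×50/176 = 25.2841
Contributions (O − E)²/E:
  (69 − 62.2841)²/62.2841 = 0.7242
  (18 − 24.7159)²/24.7159 = 1.8249
  (57 − 63.7159)²/63.7159 = 0.7079
  (32 − 25.2841)²/25.2841 = 1.7839
χ² = 0.7242 + 1.8249 + 0.7079 + 1.7839 = 5.041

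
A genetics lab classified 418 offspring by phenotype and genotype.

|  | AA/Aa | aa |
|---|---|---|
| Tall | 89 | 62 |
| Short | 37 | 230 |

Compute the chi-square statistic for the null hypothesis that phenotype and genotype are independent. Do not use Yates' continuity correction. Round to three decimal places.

93.096

Row totals: 151, 267. Column totals: 126, 292. Grand total N = 418.
Expected counts (row total × column total / N):
  Tall, AA/Aa: 151×126/418 = 45.5167
  Tall, aa: 151×292/418 = 105.4833
  Short, AA/Aa: 267×126/418 = 80.4833
  Short, aa: 267×292/418 = 186.5167
Contributions (O − E)²/E:
  (89 − 45.5167)²/45.5167 = 41.5407
  (62 − 105.4833)²/105.4833 = 17.9251
  (37 − 80.4833)²/80.4833 = 23.4930
  (230 − 186.5167)²/186.5167 = 10.1374
χ² = 41.5407 + 17.9251 + 23.4930 + 10.1374 = 93.096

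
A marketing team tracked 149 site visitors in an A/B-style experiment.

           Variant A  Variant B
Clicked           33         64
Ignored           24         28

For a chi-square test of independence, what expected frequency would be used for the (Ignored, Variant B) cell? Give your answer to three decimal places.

Row total (Ignored) = 52; column total (Variant B) = 92; grand total N = 149.
Expected count = (row total × column total) / N = 52 × 92 / 149 = 32.107.

32.107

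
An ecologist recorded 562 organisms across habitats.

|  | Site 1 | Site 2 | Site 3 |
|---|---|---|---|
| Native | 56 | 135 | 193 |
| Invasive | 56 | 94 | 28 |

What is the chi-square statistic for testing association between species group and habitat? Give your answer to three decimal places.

Row totals: 384, 178. Column totals: 112, 229, 221. Grand total N = 562.
Expected counts (row total × column total / N):
  Native, Site 1: 384×112/562 = 76.5267
  Native, Site 2: 384×229/562 = 156.4698
  Native, Site 3: 384×221/562 = 151.0036
  Invasive, Site 1: 178×112/562 = 35.4733
  Invasive, Site 2: 178×229/562 = 72.5302
  Invasive, Site 3: 178×221/562 = 69.9964
Contributions (O − E)²/E:
  (56 − 76.5267)²/76.5267 = 5.5059
  (135 − 156.4698)²/156.4698 = 2.9460
  (193 − 151.0036)²/151.0036 = 11.6798
  (56 − 35.4733)²/35.4733 = 11.8778
  (94 − 72.5302)²/72.5302 = 6.3553
  (28 − 69.9964)²/69.9964 = 25.1970
χ² = 5.5059 + 2.9460 + 11.6798 + 11.8778 + 6.3553 + 25.1970 = 63.562

63.562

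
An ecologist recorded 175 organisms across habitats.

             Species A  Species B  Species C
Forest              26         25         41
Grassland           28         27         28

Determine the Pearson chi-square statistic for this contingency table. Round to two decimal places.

Row totals: 92, 83. Column totals: 54, 52, 69. Grand total N = 175.
Expected counts (row total × column total / N):
  Forest, Species A: 92×54/175 = 28.389
  Forest, Species B: 92×52/175 = 27.337
  Forest, Species C: 92×69/175 = 36.274
  Grassland, Species A: 83×54/175 = 25.611
  Grassland, Species B: 83×52/175 = 24.663
  Grassland, Species C: 83×69/175 = 32.726
Contributions (O − E)²/E:
  (26 − 28.389)²/28.389 = 0.2010
  (25 − 27.337)²/27.337 = 0.1998
  (41 − 36.274)²/36.274 = 0.6157
  (28 − 25.611)²/25.611 = 0.2228
  (27 − 24.663)²/24.663 = 0.2214
  (28 − 32.726)²/32.726 = 0.6825
χ² = 0.2010 + 0.1998 + 0.6157 + 0.2228 + 0.2214 + 0.6825 = 2.14

2.14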